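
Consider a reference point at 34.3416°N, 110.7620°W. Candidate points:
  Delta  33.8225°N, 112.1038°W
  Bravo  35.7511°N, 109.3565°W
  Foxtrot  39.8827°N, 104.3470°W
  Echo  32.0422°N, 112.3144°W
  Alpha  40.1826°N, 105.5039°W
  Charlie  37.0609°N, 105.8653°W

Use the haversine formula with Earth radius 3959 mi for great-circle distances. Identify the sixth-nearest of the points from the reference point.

Distances from the reference point (34.3416°N, 110.7620°W):
Delta: 84.8 mi
Bravo: 125.7 mi
Echo: 182.5 mi
Charlie: 332.8 mi
Alpha: 496.3 mi
Foxtrot: 520.8 mi
The sixth-nearest is Foxtrot at 520.8 mi.

Foxtrot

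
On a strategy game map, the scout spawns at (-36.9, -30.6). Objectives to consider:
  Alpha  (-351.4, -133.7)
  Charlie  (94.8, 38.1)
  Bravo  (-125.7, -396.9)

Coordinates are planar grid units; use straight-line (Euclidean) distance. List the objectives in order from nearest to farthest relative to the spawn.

Computing each straight-line distance from (-36.9, -30.6):
Charlie (94.8, 38.1): 148.5
Alpha (-351.4, -133.7): 331.0
Bravo (-125.7, -396.9): 376.9

Charlie, Alpha, Bravo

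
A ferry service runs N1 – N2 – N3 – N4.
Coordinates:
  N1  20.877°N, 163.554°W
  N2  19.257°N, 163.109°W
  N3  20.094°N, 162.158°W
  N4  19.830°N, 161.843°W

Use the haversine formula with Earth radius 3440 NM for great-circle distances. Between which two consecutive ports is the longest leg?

N1–N2

Leg distances:
N1→N2: 100.4 NM
N2→N3: 73.6 NM
N3→N4: 23.8 NM
The longest leg is N1–N2 at 100.4 NM.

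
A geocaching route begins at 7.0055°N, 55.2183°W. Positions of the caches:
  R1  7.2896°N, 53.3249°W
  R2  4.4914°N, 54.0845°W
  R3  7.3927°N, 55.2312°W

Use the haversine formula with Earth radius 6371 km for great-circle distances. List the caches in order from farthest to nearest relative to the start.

R2, R1, R3

Distances from the start:
R2 4.4914°N, 54.0845°W: 306.4 km
R1 7.2896°N, 53.3249°W: 211.3 km
R3 7.3927°N, 55.2312°W: 43.1 km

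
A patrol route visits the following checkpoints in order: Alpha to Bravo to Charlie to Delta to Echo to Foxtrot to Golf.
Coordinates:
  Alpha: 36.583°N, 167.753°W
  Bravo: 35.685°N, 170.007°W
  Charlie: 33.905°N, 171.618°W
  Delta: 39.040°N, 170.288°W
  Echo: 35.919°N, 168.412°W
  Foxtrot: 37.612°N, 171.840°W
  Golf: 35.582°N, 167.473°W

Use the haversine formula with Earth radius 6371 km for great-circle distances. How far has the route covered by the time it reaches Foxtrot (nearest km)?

1799 km

Leg distances:
Alpha→Bravo: 225.7 km  (cumulative 225.7 km)
Bravo→Charlie: 246.6 km  (cumulative 472.3 km)
Charlie→Delta: 583.2 km  (cumulative 1055.5 km)
Delta→Echo: 384.5 km  (cumulative 1440.0 km)
Echo→Foxtrot: 358.7 km  (cumulative 1798.7 km)
Cumulative distance at Foxtrot ≈ 1799 km.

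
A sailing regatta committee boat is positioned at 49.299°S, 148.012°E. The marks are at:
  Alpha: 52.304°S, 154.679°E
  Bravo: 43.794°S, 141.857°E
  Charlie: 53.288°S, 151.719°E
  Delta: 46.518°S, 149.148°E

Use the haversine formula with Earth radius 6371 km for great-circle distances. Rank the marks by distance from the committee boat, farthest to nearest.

Distances from the committee boat:
Bravo 43.794°S, 141.857°E: 771.6 km
Alpha 52.304°S, 154.679°E: 575.1 km
Charlie 53.288°S, 151.719°E: 512.9 km
Delta 46.518°S, 149.148°E: 320.6 km

Bravo, Alpha, Charlie, Delta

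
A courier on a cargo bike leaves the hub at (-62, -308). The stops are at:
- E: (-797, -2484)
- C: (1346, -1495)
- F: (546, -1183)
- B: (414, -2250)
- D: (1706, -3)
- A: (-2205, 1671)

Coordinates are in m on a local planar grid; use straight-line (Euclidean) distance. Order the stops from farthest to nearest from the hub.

A, E, B, C, D, F

Distances from the hub:
A (-2205, 1671): 2917.0 m
E (-797, -2484): 2296.8 m
B (414, -2250): 1999.5 m
C (1346, -1495): 1841.6 m
D (1706, -3): 1794.1 m
F (546, -1183): 1065.5 m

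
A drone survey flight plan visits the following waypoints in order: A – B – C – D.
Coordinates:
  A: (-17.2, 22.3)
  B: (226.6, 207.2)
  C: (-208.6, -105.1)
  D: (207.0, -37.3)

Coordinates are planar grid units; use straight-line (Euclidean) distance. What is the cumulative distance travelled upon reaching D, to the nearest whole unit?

Leg distances:
A→B: 306.0  (cumulative 306.0)
B→C: 535.7  (cumulative 841.6)
C→D: 421.1  (cumulative 1262.7)
Cumulative distance at D ≈ 1263.

1263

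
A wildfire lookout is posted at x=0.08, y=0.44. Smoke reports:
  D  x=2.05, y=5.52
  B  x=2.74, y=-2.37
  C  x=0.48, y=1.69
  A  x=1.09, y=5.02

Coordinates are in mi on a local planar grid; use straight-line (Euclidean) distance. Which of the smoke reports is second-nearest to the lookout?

B

Distance to each, sorted:
C: 1.3 mi
B: 3.9 mi
A: 4.7 mi
D: 5.4 mi
The second-nearest is B at 3.9 mi.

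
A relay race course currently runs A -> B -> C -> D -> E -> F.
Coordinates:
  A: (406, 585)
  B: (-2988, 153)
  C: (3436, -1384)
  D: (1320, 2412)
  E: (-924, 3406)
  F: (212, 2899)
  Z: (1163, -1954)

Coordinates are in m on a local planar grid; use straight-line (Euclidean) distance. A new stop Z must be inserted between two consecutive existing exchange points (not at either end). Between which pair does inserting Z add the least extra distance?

Added distance for inserting Z between each consecutive pair:
A–B: 3883.2 m
B–C: 393.2 m
C–D: 2366.3 m
D–E: 7666.5 m
E–F: 9453.3 m
Smallest added distance is 393.2 m, inserting between B and C.

between B and C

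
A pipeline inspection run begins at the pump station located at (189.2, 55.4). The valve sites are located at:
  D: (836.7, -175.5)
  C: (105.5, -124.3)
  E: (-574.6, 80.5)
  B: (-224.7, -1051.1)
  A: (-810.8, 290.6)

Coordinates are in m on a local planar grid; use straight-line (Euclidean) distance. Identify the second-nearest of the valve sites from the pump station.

Distance to each, sorted:
C: 198.2 m
D: 687.4 m
E: 764.2 m
A: 1027.3 m
B: 1181.4 m
The second-nearest is D at 687.4 m.

D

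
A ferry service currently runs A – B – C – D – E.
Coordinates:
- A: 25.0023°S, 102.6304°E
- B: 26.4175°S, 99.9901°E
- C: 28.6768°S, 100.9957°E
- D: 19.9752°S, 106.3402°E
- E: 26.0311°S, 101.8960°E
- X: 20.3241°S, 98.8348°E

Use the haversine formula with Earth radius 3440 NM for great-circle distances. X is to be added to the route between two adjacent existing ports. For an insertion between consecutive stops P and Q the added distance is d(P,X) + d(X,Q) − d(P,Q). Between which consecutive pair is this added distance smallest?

Added distance for inserting X between each consecutive pair:
A–B: 556.0 NM
B–C: 740.7 NM
C–D: 340.2 NM
D–E: 366.8 NM
Smallest added distance is 340.2 NM, inserting between C and D.

between C and D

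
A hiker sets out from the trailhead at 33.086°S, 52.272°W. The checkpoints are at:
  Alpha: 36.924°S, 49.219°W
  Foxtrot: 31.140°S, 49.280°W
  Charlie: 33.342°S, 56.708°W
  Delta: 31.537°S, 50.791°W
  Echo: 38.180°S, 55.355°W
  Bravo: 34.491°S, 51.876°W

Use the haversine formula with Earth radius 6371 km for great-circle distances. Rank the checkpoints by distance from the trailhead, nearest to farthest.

Bravo, Delta, Foxtrot, Charlie, Alpha, Echo

Distance from the trailhead at 33.086°S, 52.272°W to each:
Bravo 34.491°S, 51.876°W: 160.5 km
Delta 31.537°S, 50.791°W: 221.4 km
Foxtrot 31.140°S, 49.280°W: 355.3 km
Charlie 33.342°S, 56.708°W: 413.6 km
Alpha 36.924°S, 49.219°W: 509.3 km
Echo 38.180°S, 55.355°W: 631.1 km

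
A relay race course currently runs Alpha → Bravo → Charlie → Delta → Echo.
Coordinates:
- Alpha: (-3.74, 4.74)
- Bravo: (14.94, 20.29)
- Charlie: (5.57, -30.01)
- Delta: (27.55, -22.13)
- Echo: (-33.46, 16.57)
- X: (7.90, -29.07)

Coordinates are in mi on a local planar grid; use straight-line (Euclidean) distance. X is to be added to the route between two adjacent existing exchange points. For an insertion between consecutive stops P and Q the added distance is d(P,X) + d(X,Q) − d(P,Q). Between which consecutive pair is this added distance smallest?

between Charlie and Delta

Added distance for inserting X between each consecutive pair:
Alpha–Bravo: 61.3 mi
Bravo–Charlie: 1.2 mi
Charlie–Delta: 0.0 mi
Delta–Echo: 10.2 mi
Smallest added distance is 0.0 mi, inserting between Charlie and Delta.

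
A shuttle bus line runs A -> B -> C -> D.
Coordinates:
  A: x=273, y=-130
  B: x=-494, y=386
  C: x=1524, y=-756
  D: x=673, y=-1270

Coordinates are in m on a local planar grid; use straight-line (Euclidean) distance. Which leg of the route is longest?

Leg distances:
A→B: 924.4 m
B→C: 2318.7 m
C→D: 994.2 m
The longest leg is B–C at 2318.7 m.

B–C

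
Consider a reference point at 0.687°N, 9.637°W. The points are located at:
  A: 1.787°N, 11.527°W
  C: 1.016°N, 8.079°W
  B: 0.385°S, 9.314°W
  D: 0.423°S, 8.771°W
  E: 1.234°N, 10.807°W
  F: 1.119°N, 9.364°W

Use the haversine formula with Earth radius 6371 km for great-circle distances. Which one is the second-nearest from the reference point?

Distance to each, sorted:
F: 56.8 km
B: 124.5 km
E: 143.6 km
D: 156.5 km
C: 177.0 km
A: 243.1 km
The second-nearest is B at 124.5 km.

B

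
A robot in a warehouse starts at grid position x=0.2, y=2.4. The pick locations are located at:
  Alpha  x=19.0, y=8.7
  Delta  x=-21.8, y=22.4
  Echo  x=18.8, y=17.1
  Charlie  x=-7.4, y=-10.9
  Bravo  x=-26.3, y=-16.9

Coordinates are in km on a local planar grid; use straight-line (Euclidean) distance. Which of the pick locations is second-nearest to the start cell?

Alpha

Distance to each, sorted:
Charlie: 15.3 km
Alpha: 19.8 km
Echo: 23.7 km
Delta: 29.7 km
Bravo: 32.8 km
The second-nearest is Alpha at 19.8 km.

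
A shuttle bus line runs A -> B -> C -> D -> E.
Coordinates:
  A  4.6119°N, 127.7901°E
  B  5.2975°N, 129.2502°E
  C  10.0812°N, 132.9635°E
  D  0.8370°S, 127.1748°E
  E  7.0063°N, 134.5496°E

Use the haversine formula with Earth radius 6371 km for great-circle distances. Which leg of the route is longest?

Leg distances:
A→B: 178.8 km
B→C: 671.0 km
C→D: 1372.7 km
D→E: 1195.9 km
The longest leg is C–D at 1372.7 km.

C–D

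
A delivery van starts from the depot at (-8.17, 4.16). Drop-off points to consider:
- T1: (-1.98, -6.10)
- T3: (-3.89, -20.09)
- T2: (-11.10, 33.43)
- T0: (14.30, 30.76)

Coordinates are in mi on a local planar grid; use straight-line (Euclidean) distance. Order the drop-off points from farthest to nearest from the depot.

T0, T2, T3, T1

Distances from the depot:
T0 (14.30, 30.76): 34.8 mi
T2 (-11.10, 33.43): 29.4 mi
T3 (-3.89, -20.09): 24.6 mi
T1 (-1.98, -6.10): 12.0 mi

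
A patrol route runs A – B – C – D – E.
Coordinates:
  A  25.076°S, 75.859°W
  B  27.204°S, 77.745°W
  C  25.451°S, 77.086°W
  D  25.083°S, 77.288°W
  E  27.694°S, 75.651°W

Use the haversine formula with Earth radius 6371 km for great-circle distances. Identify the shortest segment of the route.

Leg distances:
A→B: 302.4 km
B→C: 205.7 km
C→D: 45.7 km
D→E: 333.0 km
The shortest leg is C–D at 45.7 km.

C–D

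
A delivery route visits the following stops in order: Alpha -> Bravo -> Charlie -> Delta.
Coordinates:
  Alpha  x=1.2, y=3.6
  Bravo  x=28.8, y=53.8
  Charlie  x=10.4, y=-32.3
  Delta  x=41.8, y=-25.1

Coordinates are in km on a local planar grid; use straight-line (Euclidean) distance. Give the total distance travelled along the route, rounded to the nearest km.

Leg distances:
Alpha→Bravo: 57.3 km  (cumulative 57.3 km)
Bravo→Charlie: 88.0 km  (cumulative 145.3 km)
Charlie→Delta: 32.2 km  (cumulative 177.5 km)
Total route length ≈ 178 km.

178 km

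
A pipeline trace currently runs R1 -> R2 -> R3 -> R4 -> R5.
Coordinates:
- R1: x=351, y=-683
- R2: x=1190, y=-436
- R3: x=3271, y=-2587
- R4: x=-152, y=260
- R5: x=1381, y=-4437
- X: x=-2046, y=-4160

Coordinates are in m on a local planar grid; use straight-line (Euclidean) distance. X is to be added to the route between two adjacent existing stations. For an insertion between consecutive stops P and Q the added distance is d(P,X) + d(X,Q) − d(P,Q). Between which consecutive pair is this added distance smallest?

between R4 and R5

Added distance for inserting X between each consecutive pair:
R1–R2: 8282.1 m
R2–R3: 7485.5 m
R3–R4: 5901.3 m
R4–R5: 3306.0 m
Smallest added distance is 3306.0 m, inserting between R4 and R5.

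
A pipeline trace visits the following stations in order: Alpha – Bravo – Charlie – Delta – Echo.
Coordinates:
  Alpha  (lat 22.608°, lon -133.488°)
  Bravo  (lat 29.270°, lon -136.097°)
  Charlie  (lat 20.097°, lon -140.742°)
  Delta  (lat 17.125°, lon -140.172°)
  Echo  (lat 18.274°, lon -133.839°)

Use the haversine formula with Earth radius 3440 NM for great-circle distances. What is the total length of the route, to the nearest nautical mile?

Leg distances:
Alpha→Bravo: 424.0 NM  (cumulative 424.0 NM)
Bravo→Charlie: 606.1 NM  (cumulative 1030.1 NM)
Charlie→Delta: 181.4 NM  (cumulative 1211.4 NM)
Delta→Echo: 368.7 NM  (cumulative 1580.1 NM)
Total route length ≈ 1580 NM.

1580 NM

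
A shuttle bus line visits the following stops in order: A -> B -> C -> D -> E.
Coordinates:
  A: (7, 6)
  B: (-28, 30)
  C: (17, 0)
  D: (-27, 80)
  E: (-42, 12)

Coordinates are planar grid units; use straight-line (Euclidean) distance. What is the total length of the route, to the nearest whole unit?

257

Leg distances:
A→B: 42.4  (cumulative 42.4)
B→C: 54.1  (cumulative 96.5)
C→D: 91.3  (cumulative 187.8)
D→E: 69.6  (cumulative 257.5)
Total route length ≈ 257.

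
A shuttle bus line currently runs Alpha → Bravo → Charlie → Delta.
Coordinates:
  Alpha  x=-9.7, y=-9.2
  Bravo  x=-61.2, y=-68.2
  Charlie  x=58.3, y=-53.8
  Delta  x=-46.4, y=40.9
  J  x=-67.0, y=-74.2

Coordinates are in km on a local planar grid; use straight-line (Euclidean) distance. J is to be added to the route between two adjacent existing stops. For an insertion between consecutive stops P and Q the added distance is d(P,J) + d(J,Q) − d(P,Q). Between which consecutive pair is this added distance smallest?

Added distance for inserting J between each consecutive pair:
Alpha–Bravo: 16.7 km
Bravo–Charlie: 14.9 km
Charlie–Delta: 102.7 km
Smallest added distance is 14.9 km, inserting between Bravo and Charlie.

between Bravo and Charlie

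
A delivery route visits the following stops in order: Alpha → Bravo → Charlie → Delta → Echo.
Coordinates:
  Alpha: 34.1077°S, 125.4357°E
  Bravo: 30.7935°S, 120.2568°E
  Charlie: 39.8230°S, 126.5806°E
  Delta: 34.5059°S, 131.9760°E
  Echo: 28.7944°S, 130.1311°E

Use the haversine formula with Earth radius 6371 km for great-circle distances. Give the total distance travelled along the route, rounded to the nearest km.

Leg distances:
Alpha→Bravo: 609.7 km  (cumulative 609.7 km)
Bravo→Charlie: 1155.7 km  (cumulative 1765.4 km)
Charlie→Delta: 760.0 km  (cumulative 2525.4 km)
Delta→Echo: 658.6 km  (cumulative 3184.0 km)
Total route length ≈ 3184 km.

3184 km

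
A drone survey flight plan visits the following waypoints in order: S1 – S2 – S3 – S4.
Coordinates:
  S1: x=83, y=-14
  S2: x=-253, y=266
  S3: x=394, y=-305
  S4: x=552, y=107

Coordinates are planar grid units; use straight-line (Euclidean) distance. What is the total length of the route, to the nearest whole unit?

1742

Leg distances:
S1→S2: 437.4  (cumulative 437.4)
S2→S3: 862.9  (cumulative 1300.3)
S3→S4: 441.3  (cumulative 1741.6)
Total route length ≈ 1742.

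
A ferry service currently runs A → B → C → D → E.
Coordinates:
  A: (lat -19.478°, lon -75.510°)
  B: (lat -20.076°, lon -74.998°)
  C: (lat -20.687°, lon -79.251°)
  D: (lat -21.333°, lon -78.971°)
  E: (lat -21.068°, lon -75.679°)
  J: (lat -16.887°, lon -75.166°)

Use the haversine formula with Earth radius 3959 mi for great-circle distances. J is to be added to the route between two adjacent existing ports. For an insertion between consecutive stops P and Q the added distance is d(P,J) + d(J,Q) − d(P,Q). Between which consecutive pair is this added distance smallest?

Added distance for inserting J between each consecutive pair:
A–B: 348.0 mi
B–C: 316.5 mi
C–D: 721.5 mi
D–E: 473.0 mi
Smallest added distance is 316.5 mi, inserting between B and C.

between B and C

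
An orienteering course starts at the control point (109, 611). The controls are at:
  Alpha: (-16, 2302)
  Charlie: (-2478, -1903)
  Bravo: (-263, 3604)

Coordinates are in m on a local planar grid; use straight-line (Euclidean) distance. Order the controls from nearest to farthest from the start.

Distance from the start at (109, 611) to each:
Alpha (-16, 2302): 1695.6 m
Bravo (-263, 3604): 3016.0 m
Charlie (-2478, -1903): 3607.3 m

Alpha, Bravo, Charlie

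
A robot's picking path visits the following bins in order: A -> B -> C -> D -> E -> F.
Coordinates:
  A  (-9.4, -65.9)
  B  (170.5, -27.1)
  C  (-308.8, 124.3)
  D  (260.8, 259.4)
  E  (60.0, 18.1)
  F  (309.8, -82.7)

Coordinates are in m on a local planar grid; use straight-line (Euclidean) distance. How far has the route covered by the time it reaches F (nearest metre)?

1855 m

Leg distances:
A→B: 184.0 m  (cumulative 184.0 m)
B→C: 502.6 m  (cumulative 686.7 m)
C→D: 585.4 m  (cumulative 1272.1 m)
D→E: 313.9 m  (cumulative 1586.0 m)
E→F: 269.4 m  (cumulative 1855.4 m)
Cumulative distance at F ≈ 1855 m.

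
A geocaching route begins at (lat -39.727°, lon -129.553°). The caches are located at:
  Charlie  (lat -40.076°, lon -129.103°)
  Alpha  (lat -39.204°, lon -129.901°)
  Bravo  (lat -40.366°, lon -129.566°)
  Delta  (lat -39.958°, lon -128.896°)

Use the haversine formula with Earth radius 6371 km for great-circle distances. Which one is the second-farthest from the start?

Alpha

Distances from the start ((lat -39.727°, lon -129.553°)):
Bravo: 71.1 km
Alpha: 65.4 km
Delta: 61.7 km
Charlie: 54.6 km
The second-farthest is Alpha at 65.4 km.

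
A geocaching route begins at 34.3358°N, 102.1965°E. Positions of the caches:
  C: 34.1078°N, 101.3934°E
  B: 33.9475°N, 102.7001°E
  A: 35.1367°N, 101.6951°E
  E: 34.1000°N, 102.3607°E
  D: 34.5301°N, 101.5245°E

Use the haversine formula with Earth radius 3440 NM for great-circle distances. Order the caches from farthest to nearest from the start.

Distance from the start at 34.3358°N, 102.1965°E to each:
A 35.1367°N, 101.6951°E: 54.1 NM
C 34.1078°N, 101.3934°E: 42.2 NM
D 34.5301°N, 101.5245°E: 35.3 NM
B 33.9475°N, 102.7001°E: 34.2 NM
E 34.1000°N, 102.3607°E: 16.3 NM

A, C, D, B, E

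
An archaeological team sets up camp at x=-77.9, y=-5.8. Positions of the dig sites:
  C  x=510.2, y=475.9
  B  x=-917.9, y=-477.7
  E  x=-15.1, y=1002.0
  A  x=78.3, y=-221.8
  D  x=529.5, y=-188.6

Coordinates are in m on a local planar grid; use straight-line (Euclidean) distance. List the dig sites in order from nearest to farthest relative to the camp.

A, D, C, B, E

Distance from the camp at x=-77.9, y=-5.8 to each:
A x=78.3, y=-221.8: 266.6 m
D x=529.5, y=-188.6: 634.3 m
C x=510.2, y=475.9: 760.2 m
B x=-917.9, y=-477.7: 963.5 m
E x=-15.1, y=1002.0: 1009.8 m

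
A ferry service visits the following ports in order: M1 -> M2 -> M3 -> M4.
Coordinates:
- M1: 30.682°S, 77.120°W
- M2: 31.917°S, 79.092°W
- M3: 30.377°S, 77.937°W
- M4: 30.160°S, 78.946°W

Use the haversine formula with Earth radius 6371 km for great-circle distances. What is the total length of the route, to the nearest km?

536 km

Leg distances:
M1→M2: 232.3 km  (cumulative 232.3 km)
M2→M3: 203.5 km  (cumulative 435.8 km)
M3→M4: 99.9 km  (cumulative 535.6 km)
Total route length ≈ 536 km.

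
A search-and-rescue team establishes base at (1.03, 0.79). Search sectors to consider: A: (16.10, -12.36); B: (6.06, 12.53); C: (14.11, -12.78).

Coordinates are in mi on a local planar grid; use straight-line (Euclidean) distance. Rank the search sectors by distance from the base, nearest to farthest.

Computing each straight-line distance from (1.03, 0.79):
B (6.06, 12.53): 12.8 mi
C (14.11, -12.78): 18.8 mi
A (16.10, -12.36): 20.0 mi

B, C, A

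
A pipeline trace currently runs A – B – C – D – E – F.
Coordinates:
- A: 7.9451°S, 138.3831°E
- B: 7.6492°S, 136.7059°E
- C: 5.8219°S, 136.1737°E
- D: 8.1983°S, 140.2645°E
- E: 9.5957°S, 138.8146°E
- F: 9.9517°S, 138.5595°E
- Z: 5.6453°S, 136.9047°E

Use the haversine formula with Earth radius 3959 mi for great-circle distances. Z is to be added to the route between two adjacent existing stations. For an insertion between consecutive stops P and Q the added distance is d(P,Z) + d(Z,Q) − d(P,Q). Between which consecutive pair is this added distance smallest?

Added distance for inserting Z between each consecutive pair:
A–B: 211.0 mi
B–C: 59.4 mi
C–D: 16.9 mi
D–E: 454.6 mi
E–F: 590.9 mi
Smallest added distance is 16.9 mi, inserting between C and D.

between C and D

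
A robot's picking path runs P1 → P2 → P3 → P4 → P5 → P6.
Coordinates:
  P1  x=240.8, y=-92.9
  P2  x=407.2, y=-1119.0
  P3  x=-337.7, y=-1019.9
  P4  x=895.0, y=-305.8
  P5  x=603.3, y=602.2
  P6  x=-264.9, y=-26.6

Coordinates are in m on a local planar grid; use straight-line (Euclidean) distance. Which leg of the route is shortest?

Leg distances:
P1→P2: 1039.5 m
P2→P3: 751.5 m
P3→P4: 1424.6 m
P4→P5: 953.7 m
P5→P6: 1072.0 m
The shortest leg is P2–P3 at 751.5 m.

P2–P3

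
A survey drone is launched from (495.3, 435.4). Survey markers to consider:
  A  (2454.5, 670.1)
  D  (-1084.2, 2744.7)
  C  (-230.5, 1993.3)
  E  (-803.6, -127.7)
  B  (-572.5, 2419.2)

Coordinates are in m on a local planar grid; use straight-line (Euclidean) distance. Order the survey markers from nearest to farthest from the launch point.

Computing each straight-line distance from (495.3, 435.4):
E (-803.6, -127.7): 1415.7 m
C (-230.5, 1993.3): 1718.7 m
A (2454.5, 670.1): 1973.2 m
B (-572.5, 2419.2): 2252.9 m
D (-1084.2, 2744.7): 2797.8 m

E, C, A, B, D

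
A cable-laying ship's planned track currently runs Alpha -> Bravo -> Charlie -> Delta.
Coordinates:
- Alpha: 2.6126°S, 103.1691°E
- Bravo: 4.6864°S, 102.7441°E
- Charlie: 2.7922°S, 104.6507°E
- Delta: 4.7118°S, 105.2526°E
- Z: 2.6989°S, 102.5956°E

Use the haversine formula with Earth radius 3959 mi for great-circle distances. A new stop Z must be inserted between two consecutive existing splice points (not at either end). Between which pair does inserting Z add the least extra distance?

between Alpha and Bravo

Added distance for inserting Z between each consecutive pair:
Alpha–Bravo: 31.5 mi
Bravo–Charlie: 94.2 mi
Charlie–Delta: 233.0 mi
Smallest added distance is 31.5 mi, inserting between Alpha and Bravo.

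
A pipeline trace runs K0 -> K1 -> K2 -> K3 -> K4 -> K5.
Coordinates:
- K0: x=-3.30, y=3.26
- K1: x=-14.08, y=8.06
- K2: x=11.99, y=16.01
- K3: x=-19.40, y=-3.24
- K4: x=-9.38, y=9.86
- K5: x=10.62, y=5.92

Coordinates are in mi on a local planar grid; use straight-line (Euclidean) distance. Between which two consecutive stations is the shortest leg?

K0–K1

Leg distances:
K0→K1: 11.8 mi
K1→K2: 27.3 mi
K2→K3: 36.8 mi
K3→K4: 16.5 mi
K4→K5: 20.4 mi
The shortest leg is K0–K1 at 11.8 mi.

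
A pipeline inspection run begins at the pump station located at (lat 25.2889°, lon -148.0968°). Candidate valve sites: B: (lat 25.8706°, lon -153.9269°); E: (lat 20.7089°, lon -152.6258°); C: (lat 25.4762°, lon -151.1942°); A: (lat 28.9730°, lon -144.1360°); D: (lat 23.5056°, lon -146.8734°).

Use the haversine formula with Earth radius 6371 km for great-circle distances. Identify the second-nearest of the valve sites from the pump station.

C

Distance to each, sorted:
D: 233.8 km
C: 311.9 km
A: 566.9 km
B: 588.3 km
E: 688.5 km
The second-nearest is C at 311.9 km.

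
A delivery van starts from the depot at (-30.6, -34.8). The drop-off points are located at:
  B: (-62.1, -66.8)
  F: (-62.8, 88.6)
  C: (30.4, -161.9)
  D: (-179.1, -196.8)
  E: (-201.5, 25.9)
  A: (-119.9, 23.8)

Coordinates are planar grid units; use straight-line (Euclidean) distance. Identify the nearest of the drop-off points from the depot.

Distances from the depot ((-30.6, -34.8)):
B: 44.9
A: 106.8
F: 127.5
C: 141.0
E: 181.4
D: 219.8
The nearest is B at 44.9.

B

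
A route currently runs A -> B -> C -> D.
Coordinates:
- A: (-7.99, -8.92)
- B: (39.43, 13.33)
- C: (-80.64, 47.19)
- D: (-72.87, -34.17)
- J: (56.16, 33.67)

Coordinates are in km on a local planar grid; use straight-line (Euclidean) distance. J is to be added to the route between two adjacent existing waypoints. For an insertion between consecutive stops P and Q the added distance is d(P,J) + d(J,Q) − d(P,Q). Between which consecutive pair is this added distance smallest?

between B and C

Added distance for inserting J between each consecutive pair:
A–B: 51.0 km
B–C: 39.0 km
C–D: 201.5 km
Smallest added distance is 39.0 km, inserting between B and C.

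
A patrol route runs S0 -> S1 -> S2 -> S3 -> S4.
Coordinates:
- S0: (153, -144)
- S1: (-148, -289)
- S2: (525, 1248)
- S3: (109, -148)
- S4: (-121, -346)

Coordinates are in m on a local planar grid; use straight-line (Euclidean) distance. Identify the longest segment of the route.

S1–S2

Leg distances:
S0→S1: 334.1 m
S1→S2: 1677.9 m
S2→S3: 1456.7 m
S3→S4: 303.5 m
The longest leg is S1–S2 at 1677.9 m.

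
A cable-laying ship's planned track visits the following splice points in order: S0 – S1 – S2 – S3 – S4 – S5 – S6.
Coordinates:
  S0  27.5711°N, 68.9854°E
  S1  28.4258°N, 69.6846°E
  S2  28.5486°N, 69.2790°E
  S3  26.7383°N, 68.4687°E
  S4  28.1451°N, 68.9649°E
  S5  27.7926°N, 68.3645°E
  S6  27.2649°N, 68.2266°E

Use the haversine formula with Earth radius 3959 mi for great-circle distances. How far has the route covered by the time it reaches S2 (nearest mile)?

Leg distances:
S0→S1: 72.9 mi  (cumulative 72.9 mi)
S1→S2: 26.1 mi  (cumulative 98.9 mi)
Cumulative distance at S2 ≈ 99 mi.

99 mi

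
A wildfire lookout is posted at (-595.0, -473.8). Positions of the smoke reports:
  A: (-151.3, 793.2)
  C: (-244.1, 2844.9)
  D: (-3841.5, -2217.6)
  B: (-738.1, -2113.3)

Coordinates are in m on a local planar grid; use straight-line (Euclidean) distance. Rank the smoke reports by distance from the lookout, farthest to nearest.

D, C, B, A

Distances from the lookout:
D (-3841.5, -2217.6): 3685.2 m
C (-244.1, 2844.9): 3337.2 m
B (-738.1, -2113.3): 1645.7 m
A (-151.3, 793.2): 1342.4 m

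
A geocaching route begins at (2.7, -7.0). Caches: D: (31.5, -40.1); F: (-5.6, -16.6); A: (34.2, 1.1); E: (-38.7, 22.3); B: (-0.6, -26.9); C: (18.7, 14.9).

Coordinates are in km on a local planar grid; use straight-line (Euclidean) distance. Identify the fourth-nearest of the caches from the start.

A

Distances from the start ((2.7, -7.0)):
F: 12.7 km
B: 20.2 km
C: 27.1 km
A: 32.5 km
D: 43.9 km
E: 50.7 km
The fourth-nearest is A at 32.5 km.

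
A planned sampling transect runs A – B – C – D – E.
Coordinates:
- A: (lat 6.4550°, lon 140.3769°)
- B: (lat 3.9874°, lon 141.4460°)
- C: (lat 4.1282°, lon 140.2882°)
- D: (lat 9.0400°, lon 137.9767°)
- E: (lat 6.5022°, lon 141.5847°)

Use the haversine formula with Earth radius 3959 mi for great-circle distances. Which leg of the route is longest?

Leg distances:
A→B: 185.7 mi
B→C: 80.4 mi
C→D: 374.6 mi
D→E: 302.9 mi
The longest leg is C–D at 374.6 mi.

C–D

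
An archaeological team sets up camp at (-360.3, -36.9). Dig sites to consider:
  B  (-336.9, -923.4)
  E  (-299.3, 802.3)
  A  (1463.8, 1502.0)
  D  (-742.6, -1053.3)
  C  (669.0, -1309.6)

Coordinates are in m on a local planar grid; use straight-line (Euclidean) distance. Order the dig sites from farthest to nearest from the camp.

A, C, D, B, E

Distance from the camp at (-360.3, -36.9) to each:
A (1463.8, 1502.0): 2386.5 m
C (669.0, -1309.6): 1636.8 m
D (-742.6, -1053.3): 1085.9 m
B (-336.9, -923.4): 886.8 m
E (-299.3, 802.3): 841.4 m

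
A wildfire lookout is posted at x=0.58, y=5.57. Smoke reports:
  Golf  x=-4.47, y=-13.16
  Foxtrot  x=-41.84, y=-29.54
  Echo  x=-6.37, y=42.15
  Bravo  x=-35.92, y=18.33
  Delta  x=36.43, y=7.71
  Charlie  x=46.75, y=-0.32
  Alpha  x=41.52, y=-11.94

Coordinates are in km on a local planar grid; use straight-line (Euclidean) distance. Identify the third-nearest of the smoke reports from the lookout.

Echo

Distance to each, sorted:
Golf: 19.4 km
Delta: 35.9 km
Echo: 37.2 km
Bravo: 38.7 km
Alpha: 44.5 km
Charlie: 46.5 km
Foxtrot: 55.1 km
The third-nearest is Echo at 37.2 km.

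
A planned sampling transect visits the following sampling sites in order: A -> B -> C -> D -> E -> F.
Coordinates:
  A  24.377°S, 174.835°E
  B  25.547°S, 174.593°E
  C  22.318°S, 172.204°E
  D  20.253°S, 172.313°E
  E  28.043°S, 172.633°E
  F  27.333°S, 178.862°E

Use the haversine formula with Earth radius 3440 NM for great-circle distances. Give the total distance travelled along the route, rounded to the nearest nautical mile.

1232 NM

Leg distances:
A→B: 71.5 NM  (cumulative 71.5 NM)
B→C: 234.0 NM  (cumulative 305.5 NM)
C→D: 124.1 NM  (cumulative 429.6 NM)
D→E: 468.0 NM  (cumulative 897.7 NM)
E→F: 333.9 NM  (cumulative 1231.5 NM)
Total route length ≈ 1232 NM.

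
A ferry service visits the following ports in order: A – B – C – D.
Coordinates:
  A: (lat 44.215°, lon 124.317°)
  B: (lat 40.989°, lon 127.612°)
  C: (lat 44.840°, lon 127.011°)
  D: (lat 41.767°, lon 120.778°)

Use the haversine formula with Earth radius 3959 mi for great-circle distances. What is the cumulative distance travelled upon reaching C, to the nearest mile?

547 mi

Leg distances:
A→B: 278.8 mi  (cumulative 278.8 mi)
B→C: 267.8 mi  (cumulative 546.7 mi)
Cumulative distance at C ≈ 547 mi.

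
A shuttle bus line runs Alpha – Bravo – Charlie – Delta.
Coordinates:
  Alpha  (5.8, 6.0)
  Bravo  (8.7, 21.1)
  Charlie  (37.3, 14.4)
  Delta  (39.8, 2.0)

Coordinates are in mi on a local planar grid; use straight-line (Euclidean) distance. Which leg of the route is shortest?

Leg distances:
Alpha→Bravo: 15.4 mi
Bravo→Charlie: 29.4 mi
Charlie→Delta: 12.6 mi
The shortest leg is Charlie–Delta at 12.6 mi.

Charlie–Delta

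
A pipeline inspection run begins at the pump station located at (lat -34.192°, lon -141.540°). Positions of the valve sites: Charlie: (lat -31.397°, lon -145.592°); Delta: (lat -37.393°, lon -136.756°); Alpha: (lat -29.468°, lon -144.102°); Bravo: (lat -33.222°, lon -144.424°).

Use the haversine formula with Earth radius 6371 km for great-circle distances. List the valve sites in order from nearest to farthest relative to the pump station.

Bravo, Charlie, Delta, Alpha

Distances from the pump station:
Bravo (lat -33.222°, lon -144.424°): 287.7 km
Charlie (lat -31.397°, lon -145.592°): 489.9 km
Delta (lat -37.393°, lon -136.756°): 559.2 km
Alpha (lat -29.468°, lon -144.102°): 578.3 km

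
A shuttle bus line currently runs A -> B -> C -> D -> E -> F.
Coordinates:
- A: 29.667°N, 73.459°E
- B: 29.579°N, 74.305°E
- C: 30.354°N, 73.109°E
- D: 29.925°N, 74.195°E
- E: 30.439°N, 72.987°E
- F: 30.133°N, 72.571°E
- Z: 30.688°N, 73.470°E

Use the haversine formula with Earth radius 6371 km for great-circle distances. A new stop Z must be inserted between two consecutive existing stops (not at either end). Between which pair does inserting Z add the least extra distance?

between D and E

Added distance for inserting Z between each consecutive pair:
A–B: 178.3 km
B–C: 54.0 km
C–D: 45.7 km
D–E: 34.2 km
E–F: 107.5 km
Smallest added distance is 34.2 km, inserting between D and E.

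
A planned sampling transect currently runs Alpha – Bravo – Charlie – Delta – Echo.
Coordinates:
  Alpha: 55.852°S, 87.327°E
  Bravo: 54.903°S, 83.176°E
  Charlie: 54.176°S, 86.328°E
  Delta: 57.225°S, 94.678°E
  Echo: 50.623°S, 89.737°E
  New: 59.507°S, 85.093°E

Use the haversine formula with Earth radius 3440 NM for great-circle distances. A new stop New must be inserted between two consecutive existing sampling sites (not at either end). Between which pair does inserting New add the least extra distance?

between Charlie and Delta

Added distance for inserting New between each consecutive pair:
Alpha–Bravo: 361.6 NM
Bravo–Charlie: 487.8 NM
Charlie–Delta: 317.4 NM
Delta–Echo: 454.6 NM
Smallest added distance is 317.4 NM, inserting between Charlie and Delta.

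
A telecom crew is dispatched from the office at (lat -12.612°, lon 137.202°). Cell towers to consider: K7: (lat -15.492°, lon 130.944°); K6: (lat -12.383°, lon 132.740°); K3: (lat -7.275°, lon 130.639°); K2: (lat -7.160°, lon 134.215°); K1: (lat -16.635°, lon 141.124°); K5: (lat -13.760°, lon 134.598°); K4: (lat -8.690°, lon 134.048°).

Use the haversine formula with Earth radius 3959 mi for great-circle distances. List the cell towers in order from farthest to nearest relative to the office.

Distances from the office:
K3 (lat -7.275°, lon 130.639°): 579.1 mi
K7 (lat -15.492°, lon 130.944°): 464.2 mi
K2 (lat -7.160°, lon 134.215°): 428.0 mi
K1 (lat -16.635°, lon 141.124°): 382.1 mi
K4 (lat -8.690°, lon 134.048°): 345.4 mi
K6 (lat -12.383°, lon 132.740°): 301.4 mi
K5 (lat -13.760°, lon 134.598°): 192.3 mi

K3, K7, K2, K1, K4, K6, K5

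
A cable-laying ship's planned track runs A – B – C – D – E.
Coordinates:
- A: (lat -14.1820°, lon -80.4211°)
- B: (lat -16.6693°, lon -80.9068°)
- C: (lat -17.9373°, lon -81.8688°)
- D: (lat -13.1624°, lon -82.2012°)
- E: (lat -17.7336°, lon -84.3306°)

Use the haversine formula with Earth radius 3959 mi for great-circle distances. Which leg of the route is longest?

Leg distances:
A→B: 174.9 mi
B→C: 108.2 mi
C→D: 330.7 mi
D→E: 346.2 mi
The longest leg is D–E at 346.2 mi.

D–E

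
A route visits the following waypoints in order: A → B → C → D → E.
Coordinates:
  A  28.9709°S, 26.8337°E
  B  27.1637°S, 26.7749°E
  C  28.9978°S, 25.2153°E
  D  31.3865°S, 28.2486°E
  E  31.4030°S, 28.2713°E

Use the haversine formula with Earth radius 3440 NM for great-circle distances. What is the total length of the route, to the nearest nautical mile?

461 NM

Leg distances:
A→B: 108.5 NM  (cumulative 108.5 NM)
B→C: 137.7 NM  (cumulative 246.2 NM)
C→D: 212.9 NM  (cumulative 459.1 NM)
D→E: 1.5 NM  (cumulative 460.7 NM)
Total route length ≈ 461 NM.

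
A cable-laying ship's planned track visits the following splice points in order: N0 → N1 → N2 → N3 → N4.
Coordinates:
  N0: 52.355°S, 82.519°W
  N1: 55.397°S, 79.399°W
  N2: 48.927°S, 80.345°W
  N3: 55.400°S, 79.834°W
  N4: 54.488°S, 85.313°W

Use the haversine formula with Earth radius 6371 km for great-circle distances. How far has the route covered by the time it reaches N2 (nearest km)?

1117 km

Leg distances:
N0→N1: 395.2 km  (cumulative 395.2 km)
N1→N2: 722.3 km  (cumulative 1117.5 km)
Cumulative distance at N2 ≈ 1117 km.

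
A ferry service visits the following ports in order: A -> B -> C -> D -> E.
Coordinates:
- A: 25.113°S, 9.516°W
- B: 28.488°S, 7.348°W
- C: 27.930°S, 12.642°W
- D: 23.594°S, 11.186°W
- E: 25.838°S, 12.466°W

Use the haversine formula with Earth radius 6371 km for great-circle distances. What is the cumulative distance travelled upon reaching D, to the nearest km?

Leg distances:
A→B: 432.6 km  (cumulative 432.6 km)
B→C: 522.4 km  (cumulative 955.0 km)
C→D: 503.7 km  (cumulative 1458.7 km)
Cumulative distance at D ≈ 1459 km.

1459 km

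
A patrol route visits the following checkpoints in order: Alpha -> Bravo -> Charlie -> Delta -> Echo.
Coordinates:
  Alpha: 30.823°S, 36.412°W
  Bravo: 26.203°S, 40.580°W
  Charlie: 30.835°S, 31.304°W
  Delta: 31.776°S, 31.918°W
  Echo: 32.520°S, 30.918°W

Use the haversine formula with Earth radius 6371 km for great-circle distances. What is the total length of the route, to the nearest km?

1942 km

Leg distances:
Alpha→Bravo: 655.4 km  (cumulative 655.4 km)
Bravo→Charlie: 1041.8 km  (cumulative 1697.2 km)
Charlie→Delta: 119.8 km  (cumulative 1817.0 km)
Delta→Echo: 125.3 km  (cumulative 1942.4 km)
Total route length ≈ 1942 km.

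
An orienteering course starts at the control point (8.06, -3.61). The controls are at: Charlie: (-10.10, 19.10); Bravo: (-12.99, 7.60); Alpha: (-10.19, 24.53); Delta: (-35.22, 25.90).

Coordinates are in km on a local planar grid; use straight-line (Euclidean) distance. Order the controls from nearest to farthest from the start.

Bravo, Charlie, Alpha, Delta

Computing each straight-line distance from (8.06, -3.61):
Bravo (-12.99, 7.60): 23.8 km
Charlie (-10.10, 19.10): 29.1 km
Alpha (-10.19, 24.53): 33.5 km
Delta (-35.22, 25.90): 52.4 km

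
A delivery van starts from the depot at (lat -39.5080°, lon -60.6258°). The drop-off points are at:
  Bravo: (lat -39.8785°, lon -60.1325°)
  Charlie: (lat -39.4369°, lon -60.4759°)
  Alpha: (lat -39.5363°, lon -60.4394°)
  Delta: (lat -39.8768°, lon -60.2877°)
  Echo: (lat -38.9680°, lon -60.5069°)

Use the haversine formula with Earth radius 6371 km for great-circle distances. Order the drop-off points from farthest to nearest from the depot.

Distances from the depot:
Echo (lat -38.9680°, lon -60.5069°): 60.9 km
Bravo (lat -39.8785°, lon -60.1325°): 59.0 km
Delta (lat -39.8768°, lon -60.2877°): 50.2 km
Alpha (lat -39.5363°, lon -60.4394°): 16.3 km
Charlie (lat -39.4369°, lon -60.4759°): 15.1 km

Echo, Bravo, Delta, Alpha, Charlie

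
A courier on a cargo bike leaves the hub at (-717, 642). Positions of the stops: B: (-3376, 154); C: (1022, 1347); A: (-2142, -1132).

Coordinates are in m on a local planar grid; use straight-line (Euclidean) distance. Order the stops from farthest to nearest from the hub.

Computing each straight-line distance from (-717, 642):
B (-3376, 154): 2703.4 m
A (-2142, -1132): 2275.5 m
C (1022, 1347): 1876.5 m

B, A, C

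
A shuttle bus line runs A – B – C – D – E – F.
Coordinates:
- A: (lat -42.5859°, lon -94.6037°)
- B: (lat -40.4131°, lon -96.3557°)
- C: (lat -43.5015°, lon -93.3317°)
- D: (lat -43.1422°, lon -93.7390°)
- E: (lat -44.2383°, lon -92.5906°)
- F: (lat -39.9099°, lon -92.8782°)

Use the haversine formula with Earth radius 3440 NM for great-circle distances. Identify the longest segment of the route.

E–F

Leg distances:
A→B: 152.4 NM
B→C: 229.3 NM
C→D: 28.0 NM
D→E: 82.6 NM
E→F: 260.2 NM
The longest leg is E–F at 260.2 NM.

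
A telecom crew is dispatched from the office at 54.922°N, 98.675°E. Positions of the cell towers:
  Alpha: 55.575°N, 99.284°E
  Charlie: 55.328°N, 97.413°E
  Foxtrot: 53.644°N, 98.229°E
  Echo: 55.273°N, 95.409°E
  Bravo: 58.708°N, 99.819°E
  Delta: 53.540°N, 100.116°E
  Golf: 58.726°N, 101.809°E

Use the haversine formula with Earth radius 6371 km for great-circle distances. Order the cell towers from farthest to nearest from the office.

Golf, Bravo, Echo, Delta, Foxtrot, Charlie, Alpha

Computing each great-circle distance from 54.922°N, 98.675°E:
Golf 58.726°N, 101.809°E: 463.9 km
Bravo 58.708°N, 99.819°E: 426.7 km
Echo 55.273°N, 95.409°E: 211.4 km
Delta 53.540°N, 100.116°E: 180.0 km
Foxtrot 53.644°N, 98.229°E: 145.0 km
Charlie 55.328°N, 97.413°E: 92.1 km
Alpha 55.575°N, 99.284°E: 82.2 km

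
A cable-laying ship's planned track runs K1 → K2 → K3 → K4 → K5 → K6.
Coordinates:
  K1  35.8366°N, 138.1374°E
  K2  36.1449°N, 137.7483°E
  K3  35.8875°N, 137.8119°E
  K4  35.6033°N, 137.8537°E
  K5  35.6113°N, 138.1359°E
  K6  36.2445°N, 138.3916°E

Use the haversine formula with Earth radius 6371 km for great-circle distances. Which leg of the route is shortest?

K4–K5

Leg distances:
K1→K2: 49.0 km
K2→K3: 29.2 km
K3→K4: 31.8 km
K4→K5: 25.5 km
K5→K6: 74.1 km
The shortest leg is K4–K5 at 25.5 km.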